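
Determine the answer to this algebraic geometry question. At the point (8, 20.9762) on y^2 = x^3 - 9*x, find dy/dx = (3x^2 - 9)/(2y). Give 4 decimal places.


Using implicit differentiation of y^2 = x^3 - 9*x:
2y * dy/dx = 3x^2 - 9
dy/dx = (3x^2 - 9)/(2y)
Numerator: 3*8^2 - 9 = 183
Denominator: 2*20.9762 = 41.9524
dy/dx = 183/41.9524 = 4.3621

4.3621


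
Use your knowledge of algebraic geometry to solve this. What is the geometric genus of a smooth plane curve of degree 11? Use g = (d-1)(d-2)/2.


Using the genus formula for smooth plane curves:
g = (d-1)(d-2)/2
g = (11-1)(11-2)/2
g = 10*9/2
g = 90/2 = 45

45


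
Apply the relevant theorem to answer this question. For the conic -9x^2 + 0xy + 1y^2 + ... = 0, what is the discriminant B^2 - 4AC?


The discriminant of a conic Ax^2 + Bxy + Cy^2 + ... = 0 is B^2 - 4AC.
B^2 = 0^2 = 0
4AC = 4*(-9)*1 = -36
Discriminant = 0 + 36 = 36

36


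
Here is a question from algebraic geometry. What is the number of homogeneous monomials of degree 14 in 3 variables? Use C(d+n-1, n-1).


The number of degree-14 monomials in 3 variables is C(d+n-1, n-1).
= C(14+3-1, 3-1) = C(16, 2)
= 120

120


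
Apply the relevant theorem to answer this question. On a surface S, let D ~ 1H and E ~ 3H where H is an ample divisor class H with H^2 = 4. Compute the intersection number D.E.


Using bilinearity of the intersection pairing on a surface S:
(aH).(bH) = ab * (H.H)
We have H^2 = 4.
D.E = (1H).(3H) = 1*3*4
= 3*4
= 12

12


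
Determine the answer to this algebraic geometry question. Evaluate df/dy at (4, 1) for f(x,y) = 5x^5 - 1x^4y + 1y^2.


df/dy = (-1)*x^4 + 2*1*y^1
At (4,1): (-1)*4^4 + 2*1*1^1
= -256 + 2
= -254

-254


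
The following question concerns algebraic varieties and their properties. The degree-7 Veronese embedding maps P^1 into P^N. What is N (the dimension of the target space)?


The Veronese embedding v_d: P^n -> P^N maps each point to all
degree-d monomials in n+1 homogeneous coordinates.
N = C(n+d, d) - 1
N = C(1+7, 7) - 1
N = C(8, 7) - 1
C(8, 7) = 8
N = 8 - 1 = 7

7


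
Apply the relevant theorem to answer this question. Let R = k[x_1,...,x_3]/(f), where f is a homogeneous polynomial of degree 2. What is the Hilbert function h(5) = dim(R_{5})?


For R = k[x_1,...,x_n]/(f) with f homogeneous of degree e:
The Hilbert series is (1 - t^e)/(1 - t)^n.
So h(d) = C(d+n-1, n-1) - C(d-e+n-1, n-1) for d >= e.
With n=3, e=2, d=5:
C(5+3-1, 3-1) = C(7, 2) = 21
C(5-2+3-1, 3-1) = C(5, 2) = 10
h(5) = 21 - 10 = 11

11


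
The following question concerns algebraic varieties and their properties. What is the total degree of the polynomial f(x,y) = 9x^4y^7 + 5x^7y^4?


Examine each term for its total degree (sum of exponents).
  Term '9x^4y^7' has total degree 4+7 = 11.
  Term '5x^7y^4' has total degree 7+4 = 11.
The maximum total degree among all terms is 11.

11


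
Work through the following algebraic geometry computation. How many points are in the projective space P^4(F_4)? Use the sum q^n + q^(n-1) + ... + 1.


P^4(F_4) has (q^(n+1) - 1)/(q - 1) points.
= 4^4 + 4^3 + 4^2 + 4^1 + 4^0
= 256 + 64 + 16 + 4 + 1
= 341

341


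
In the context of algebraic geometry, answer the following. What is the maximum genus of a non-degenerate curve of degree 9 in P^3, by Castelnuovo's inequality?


Castelnuovo's bound: write d - 1 = m(r-1) + epsilon with 0 <= epsilon < r-1.
d - 1 = 9 - 1 = 8
r - 1 = 3 - 1 = 2
8 = 4*2 + 0, so m = 4, epsilon = 0
pi(d, r) = m(m-1)(r-1)/2 + m*epsilon
= 4*3*2/2 + 4*0
= 24/2 + 0
= 12 + 0 = 12

12


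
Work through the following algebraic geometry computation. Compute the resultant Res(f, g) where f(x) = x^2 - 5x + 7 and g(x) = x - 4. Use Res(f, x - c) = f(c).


For Res(f, x - c), we evaluate f at x = c.
f(4) = 4^2 - 5*4 + 7
= 16 - 20 + 7
= -4 + 7 = 3
Res(f, g) = 3

3


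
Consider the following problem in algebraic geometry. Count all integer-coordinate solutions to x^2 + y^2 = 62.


Systematically check integer values of x where x^2 <= 62.
For each valid x, check if 62 - x^2 is a perfect square.
Total integer solutions found: 0

0


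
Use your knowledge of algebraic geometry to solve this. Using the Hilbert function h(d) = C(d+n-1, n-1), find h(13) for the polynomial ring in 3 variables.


The Hilbert function for the polynomial ring in 3 variables is:
h(d) = C(d+n-1, n-1)
h(13) = C(13+3-1, 3-1) = C(15, 2)
= 15! / (2! * 13!)
= 105

105


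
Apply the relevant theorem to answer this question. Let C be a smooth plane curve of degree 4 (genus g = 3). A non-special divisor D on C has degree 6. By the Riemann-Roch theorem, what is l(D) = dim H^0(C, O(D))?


First, compute the genus of a smooth plane curve of degree 4:
g = (d-1)(d-2)/2 = (4-1)(4-2)/2 = 3
For a non-special divisor D (i.e., h^1(D) = 0), Riemann-Roch gives:
l(D) = deg(D) - g + 1
Since deg(D) = 6 >= 2g - 1 = 5, D is non-special.
l(D) = 6 - 3 + 1 = 4

4


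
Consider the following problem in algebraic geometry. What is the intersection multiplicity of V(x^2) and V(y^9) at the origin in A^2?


The intersection multiplicity of V(x^a) and V(y^b) at the origin is:
I(O; V(x^2), V(y^9)) = dim_k(k[x,y]/(x^2, y^9))
A basis for k[x,y]/(x^2, y^9) is the set of monomials x^i * y^j
where 0 <= i < 2 and 0 <= j < 9.
The number of such monomials is 2 * 9 = 18

18


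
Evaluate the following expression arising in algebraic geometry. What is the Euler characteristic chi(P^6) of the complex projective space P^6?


The complex projective space P^6 has one cell in each even real dimension 0, 2, ..., 12.
The cohomology groups are H^{2k}(P^6) = Z for k = 0,...,6, and 0 otherwise.
Euler characteristic = sum of Betti numbers = 1 per even-dimensional cohomology group.
chi(P^6) = 6 + 1 = 7

7


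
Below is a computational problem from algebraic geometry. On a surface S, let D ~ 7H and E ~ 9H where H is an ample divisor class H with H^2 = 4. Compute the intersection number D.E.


Using bilinearity of the intersection pairing on a surface S:
(aH).(bH) = ab * (H.H)
We have H^2 = 4.
D.E = (7H).(9H) = 7*9*4
= 63*4
= 252

252


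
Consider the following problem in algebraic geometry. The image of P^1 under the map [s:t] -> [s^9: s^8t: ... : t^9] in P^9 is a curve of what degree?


The rational normal curve in P^9 is the image of P^1 under the 9-uple Veronese.
A general hyperplane in P^9 pulls back to a degree-9 form on P^1, which has 9 zeros,
so the curve meets a general hyperplane in 9 points. Degree = 9.

9


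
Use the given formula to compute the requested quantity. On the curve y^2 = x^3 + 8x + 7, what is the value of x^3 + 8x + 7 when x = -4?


Compute x^3 + 8x + 7 at x = -4:
x^3 = (-4)^3 = -64
8*x = 8*(-4) = -32
Sum: -64 - 32 + 7 = -89

-89


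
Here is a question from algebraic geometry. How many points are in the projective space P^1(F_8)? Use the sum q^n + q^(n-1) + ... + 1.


P^1(F_8) has (q^(n+1) - 1)/(q - 1) points.
= 8^1 + 8^0
= 8 + 1
= 9

9


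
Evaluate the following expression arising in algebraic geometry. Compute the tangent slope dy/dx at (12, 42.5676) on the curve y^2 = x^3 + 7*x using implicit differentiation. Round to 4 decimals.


Using implicit differentiation of y^2 = x^3 + 7*x:
2y * dy/dx = 3x^2 + 7
dy/dx = (3x^2 + 7)/(2y)
Numerator: 3*12^2 + 7 = 439
Denominator: 2*42.5676 = 85.1352
dy/dx = 439/85.1352 = 5.1565

5.1565


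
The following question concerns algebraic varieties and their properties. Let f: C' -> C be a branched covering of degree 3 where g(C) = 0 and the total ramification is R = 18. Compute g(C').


Riemann-Hurwitz formula: 2g' - 2 = d(2g - 2) + R
Given: d = 3, g = 0, R = 18
2g' - 2 = 3*(2*0 - 2) + 18
2g' - 2 = 3*(-2) + 18
2g' - 2 = -6 + 18 = 12
2g' = 14
g' = 7

7


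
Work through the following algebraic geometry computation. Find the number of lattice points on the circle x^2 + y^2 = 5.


Systematically check integer values of x where x^2 <= 5.
For each valid x, check if 5 - x^2 is a perfect square.
x=1: 5 - 1 = 4, sqrt = 2 (valid)
x=2: 5 - 4 = 1, sqrt = 1 (valid)
Total integer solutions found: 8

8


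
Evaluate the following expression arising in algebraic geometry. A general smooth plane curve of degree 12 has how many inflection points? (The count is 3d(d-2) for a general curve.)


For a general smooth plane curve C of degree d, the inflection points are
the intersection of C with its Hessian curve, which has degree 3(d-2).
By Bezout, the total intersection number is d * 3(d-2) = 12 * 30 = 360.
For a general curve every flex is ordinary, so each contributes
multiplicity 1 to C·Hess(C), and the number of distinct inflection
points is 3d(d-2).
Inflection points = 3*12*(12-2) = 3*12*10 = 360

360


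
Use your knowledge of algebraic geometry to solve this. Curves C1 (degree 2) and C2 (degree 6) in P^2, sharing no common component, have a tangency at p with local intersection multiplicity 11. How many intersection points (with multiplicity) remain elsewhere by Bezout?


By Bezout's theorem, the total intersection number is d1 * d2.
Total = 2 * 6 = 12
Intersection multiplicity at p = 11
Remaining intersections = 12 - 11 = 1

1


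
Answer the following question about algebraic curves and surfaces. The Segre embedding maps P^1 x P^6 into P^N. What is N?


The Segre embedding maps P^m x P^n into P^N via
all products of coordinates from each factor.
N = (m+1)(n+1) - 1
N = (1+1)(6+1) - 1
N = 2*7 - 1
N = 14 - 1 = 13

13


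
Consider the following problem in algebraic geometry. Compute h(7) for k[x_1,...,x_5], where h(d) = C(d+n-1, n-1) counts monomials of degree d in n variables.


The Hilbert function for the polynomial ring in 5 variables is:
h(d) = C(d+n-1, n-1)
h(7) = C(7+5-1, 5-1) = C(11, 4)
= 11! / (4! * 7!)
= 330

330


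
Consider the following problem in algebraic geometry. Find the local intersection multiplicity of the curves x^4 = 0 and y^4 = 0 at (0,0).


The intersection multiplicity of V(x^a) and V(y^b) at the origin is:
I(O; V(x^4), V(y^4)) = dim_k(k[x,y]/(x^4, y^4))
A basis for k[x,y]/(x^4, y^4) is the set of monomials x^i * y^j
where 0 <= i < 4 and 0 <= j < 4.
The number of such monomials is 4 * 4 = 16

16


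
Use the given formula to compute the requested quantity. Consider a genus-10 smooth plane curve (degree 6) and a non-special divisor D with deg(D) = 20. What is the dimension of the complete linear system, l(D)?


First, compute the genus of a smooth plane curve of degree 6:
g = (d-1)(d-2)/2 = (6-1)(6-2)/2 = 10
For a non-special divisor D (i.e., h^1(D) = 0), Riemann-Roch gives:
l(D) = deg(D) - g + 1
Since deg(D) = 20 >= 2g - 1 = 19, D is non-special.
l(D) = 20 - 10 + 1 = 11

11


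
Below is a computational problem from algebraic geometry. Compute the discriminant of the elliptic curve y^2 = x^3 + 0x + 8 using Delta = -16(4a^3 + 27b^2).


Compute each component:
4a^3 = 4*0^3 = 4*0 = 0
27b^2 = 27*8^2 = 27*64 = 1728
4a^3 + 27b^2 = 0 + 1728 = 1728
Delta = -16*1728 = -27648

-27648


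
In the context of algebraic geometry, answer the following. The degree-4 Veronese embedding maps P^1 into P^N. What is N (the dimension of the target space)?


The Veronese embedding v_d: P^n -> P^N maps each point to all
degree-d monomials in n+1 homogeneous coordinates.
N = C(n+d, d) - 1
N = C(1+4, 4) - 1
N = C(5, 4) - 1
C(5, 4) = 5
N = 5 - 1 = 4

4


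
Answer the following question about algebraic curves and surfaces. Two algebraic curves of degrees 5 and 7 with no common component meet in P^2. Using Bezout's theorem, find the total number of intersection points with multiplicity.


Bezout's theorem states the intersection count equals the product of degrees.
Intersection count = 5 * 7 = 35

35


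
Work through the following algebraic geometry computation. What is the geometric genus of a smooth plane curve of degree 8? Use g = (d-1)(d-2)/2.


Using the genus formula for smooth plane curves:
g = (d-1)(d-2)/2
g = (8-1)(8-2)/2
g = 7*6/2
g = 42/2 = 21

21


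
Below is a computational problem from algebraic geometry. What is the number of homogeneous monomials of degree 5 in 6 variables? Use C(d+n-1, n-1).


The number of degree-5 monomials in 6 variables is C(d+n-1, n-1).
= C(5+6-1, 6-1) = C(10, 5)
= 252

252


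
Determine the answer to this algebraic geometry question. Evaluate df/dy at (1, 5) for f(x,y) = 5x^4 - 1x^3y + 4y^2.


df/dy = (-1)*x^3 + 2*4*y^1
At (1,5): (-1)*1^3 + 2*4*5^1
= -1 + 40
= 39

39


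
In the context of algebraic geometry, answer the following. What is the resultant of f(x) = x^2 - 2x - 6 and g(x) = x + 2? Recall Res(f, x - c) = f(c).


For Res(f, x - c), we evaluate f at x = c.
f(-2) = (-2)^2 - 2*(-2) - 6
= 4 + 4 - 6
= 8 - 6 = 2
Res(f, g) = 2

2


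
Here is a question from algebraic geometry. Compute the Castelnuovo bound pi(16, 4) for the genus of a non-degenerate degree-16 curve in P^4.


Castelnuovo's bound: write d - 1 = m(r-1) + epsilon with 0 <= epsilon < r-1.
d - 1 = 16 - 1 = 15
r - 1 = 4 - 1 = 3
15 = 5*3 + 0, so m = 5, epsilon = 0
pi(d, r) = m(m-1)(r-1)/2 + m*epsilon
= 5*4*3/2 + 5*0
= 60/2 + 0
= 30 + 0 = 30

30


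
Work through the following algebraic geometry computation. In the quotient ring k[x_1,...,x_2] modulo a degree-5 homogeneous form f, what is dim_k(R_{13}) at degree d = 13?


For R = k[x_1,...,x_n]/(f) with f homogeneous of degree e:
The Hilbert series is (1 - t^e)/(1 - t)^n.
So h(d) = C(d+n-1, n-1) - C(d-e+n-1, n-1) for d >= e.
With n=2, e=5, d=13:
C(13+2-1, 2-1) = C(14, 1) = 14
C(13-5+2-1, 2-1) = C(9, 1) = 9
h(13) = 14 - 9 = 5

5


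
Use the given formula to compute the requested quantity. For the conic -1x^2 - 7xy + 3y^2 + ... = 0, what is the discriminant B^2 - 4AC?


The discriminant of a conic Ax^2 + Bxy + Cy^2 + ... = 0 is B^2 - 4AC.
B^2 = (-7)^2 = 49
4AC = 4*(-1)*3 = -12
Discriminant = 49 + 12 = 61

61


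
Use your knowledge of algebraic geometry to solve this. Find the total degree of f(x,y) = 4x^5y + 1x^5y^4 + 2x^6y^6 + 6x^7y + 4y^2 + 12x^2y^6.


Examine each term for its total degree (sum of exponents).
  Term '4x^5y' has total degree 5+1 = 6.
  Term '1x^5y^4' has total degree 5+4 = 9.
  Term '2x^6y^6' has total degree 6+6 = 12.
  Term '6x^7y' has total degree 7+1 = 8.
  Term '4y^2' has total degree 0+2 = 2.
  Term '12x^2y^6' has total degree 2+6 = 8.
The maximum total degree among all terms is 12.

12


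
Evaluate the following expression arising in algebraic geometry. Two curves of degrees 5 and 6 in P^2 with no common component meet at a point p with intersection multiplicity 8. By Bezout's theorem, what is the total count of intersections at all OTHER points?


By Bezout's theorem, the total intersection number is d1 * d2.
Total = 5 * 6 = 30
Intersection multiplicity at p = 8
Remaining intersections = 30 - 8 = 22

22


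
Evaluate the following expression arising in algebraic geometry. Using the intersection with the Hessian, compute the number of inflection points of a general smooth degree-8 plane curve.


For a general smooth plane curve C of degree d, the inflection points are
the intersection of C with its Hessian curve, which has degree 3(d-2).
By Bezout, the total intersection number is d * 3(d-2) = 8 * 18 = 144.
For a general curve every flex is ordinary, so each contributes
multiplicity 1 to C·Hess(C), and the number of distinct inflection
points is 3d(d-2).
Inflection points = 3*8*(8-2) = 3*8*6 = 144

144


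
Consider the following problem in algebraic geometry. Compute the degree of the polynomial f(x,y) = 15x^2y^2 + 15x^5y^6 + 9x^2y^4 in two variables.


Examine each term for its total degree (sum of exponents).
  Term '15x^2y^2' has total degree 2+2 = 4.
  Term '15x^5y^6' has total degree 5+6 = 11.
  Term '9x^2y^4' has total degree 2+4 = 6.
The maximum total degree among all terms is 11.

11


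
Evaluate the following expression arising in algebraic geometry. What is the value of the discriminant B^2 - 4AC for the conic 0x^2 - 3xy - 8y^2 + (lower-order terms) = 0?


The discriminant of a conic Ax^2 + Bxy + Cy^2 + ... = 0 is B^2 - 4AC.
B^2 = (-3)^2 = 9
4AC = 4*0*(-8) = 0
Discriminant = 9 + 0 = 9

9


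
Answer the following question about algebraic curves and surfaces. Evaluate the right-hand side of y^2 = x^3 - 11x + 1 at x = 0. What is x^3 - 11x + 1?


Compute x^3 - 11x + 1 at x = 0:
x^3 = 0^3 = 0
(-11)*x = (-11)*0 = 0
Sum: 0 + 0 + 1 = 1

1


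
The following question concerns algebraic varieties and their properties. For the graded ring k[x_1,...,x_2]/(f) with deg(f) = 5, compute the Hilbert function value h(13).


For R = k[x_1,...,x_n]/(f) with f homogeneous of degree e:
The Hilbert series is (1 - t^e)/(1 - t)^n.
So h(d) = C(d+n-1, n-1) - C(d-e+n-1, n-1) for d >= e.
With n=2, e=5, d=13:
C(13+2-1, 2-1) = C(14, 1) = 14
C(13-5+2-1, 2-1) = C(9, 1) = 9
h(13) = 14 - 9 = 5

5


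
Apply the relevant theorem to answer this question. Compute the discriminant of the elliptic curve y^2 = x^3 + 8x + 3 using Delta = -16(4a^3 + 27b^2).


Compute each component:
4a^3 = 4*8^3 = 4*512 = 2048
27b^2 = 27*3^2 = 27*9 = 243
4a^3 + 27b^2 = 2048 + 243 = 2291
Delta = -16*2291 = -36656

-36656


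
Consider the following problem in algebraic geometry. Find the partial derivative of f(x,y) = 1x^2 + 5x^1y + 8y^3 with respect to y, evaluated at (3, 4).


df/dy = 5*x^1 + 3*8*y^2
At (3,4): 5*3^1 + 3*8*4^2
= 15 + 384
= 399

399


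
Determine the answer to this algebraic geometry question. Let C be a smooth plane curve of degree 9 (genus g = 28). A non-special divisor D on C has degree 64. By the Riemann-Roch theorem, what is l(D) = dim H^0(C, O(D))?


First, compute the genus of a smooth plane curve of degree 9:
g = (d-1)(d-2)/2 = (9-1)(9-2)/2 = 28
For a non-special divisor D (i.e., h^1(D) = 0), Riemann-Roch gives:
l(D) = deg(D) - g + 1
Since deg(D) = 64 >= 2g - 1 = 55, D is non-special.
l(D) = 64 - 28 + 1 = 37

37


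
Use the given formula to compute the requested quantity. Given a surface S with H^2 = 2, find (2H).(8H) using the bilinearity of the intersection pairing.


Using bilinearity of the intersection pairing on a surface S:
(aH).(bH) = ab * (H.H)
We have H^2 = 2.
D.E = (2H).(8H) = 2*8*2
= 16*2
= 32

32


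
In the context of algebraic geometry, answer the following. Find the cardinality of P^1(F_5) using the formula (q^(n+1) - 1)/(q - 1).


P^1(F_5) has (q^(n+1) - 1)/(q - 1) points.
= 5^1 + 5^0
= 5 + 1
= 6

6


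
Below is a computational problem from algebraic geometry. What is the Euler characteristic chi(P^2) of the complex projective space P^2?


The complex projective space P^2 has one cell in each even real dimension 0, 2, ..., 4.
The cohomology groups are H^{2k}(P^2) = Z for k = 0,...,2, and 0 otherwise.
Euler characteristic = sum of Betti numbers = 1 per even-dimensional cohomology group.
chi(P^2) = 2 + 1 = 3

3


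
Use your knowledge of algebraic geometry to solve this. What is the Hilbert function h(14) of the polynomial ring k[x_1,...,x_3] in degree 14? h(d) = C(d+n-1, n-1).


The Hilbert function for the polynomial ring in 3 variables is:
h(d) = C(d+n-1, n-1)
h(14) = C(14+3-1, 3-1) = C(16, 2)
= 16! / (2! * 14!)
= 120

120


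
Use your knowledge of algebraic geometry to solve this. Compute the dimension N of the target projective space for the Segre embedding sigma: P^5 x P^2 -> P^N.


The Segre embedding maps P^m x P^n into P^N via
all products of coordinates from each factor.
N = (m+1)(n+1) - 1
N = (5+1)(2+1) - 1
N = 6*3 - 1
N = 18 - 1 = 17

17


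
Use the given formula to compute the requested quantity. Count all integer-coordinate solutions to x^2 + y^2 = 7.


Systematically check integer values of x where x^2 <= 7.
For each valid x, check if 7 - x^2 is a perfect square.
Total integer solutions found: 0

0


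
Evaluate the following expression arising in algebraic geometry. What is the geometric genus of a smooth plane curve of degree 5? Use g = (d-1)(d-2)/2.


Using the genus formula for smooth plane curves:
g = (d-1)(d-2)/2
g = (5-1)(5-2)/2
g = 4*3/2
g = 12/2 = 6

6


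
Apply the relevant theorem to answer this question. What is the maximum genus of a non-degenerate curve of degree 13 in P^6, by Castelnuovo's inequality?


Castelnuovo's bound: write d - 1 = m(r-1) + epsilon with 0 <= epsilon < r-1.
d - 1 = 13 - 1 = 12
r - 1 = 6 - 1 = 5
12 = 2*5 + 2, so m = 2, epsilon = 2
pi(d, r) = m(m-1)(r-1)/2 + m*epsilon
= 2*1*5/2 + 2*2
= 10/2 + 4
= 5 + 4 = 9

9


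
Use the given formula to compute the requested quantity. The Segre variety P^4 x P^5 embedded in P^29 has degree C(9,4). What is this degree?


The degree of the Segre variety P^4 x P^5 is C(m+n, m).
= C(9, 4)
= 126

126


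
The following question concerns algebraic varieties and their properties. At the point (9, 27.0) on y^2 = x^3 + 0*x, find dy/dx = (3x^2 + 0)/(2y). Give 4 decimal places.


Using implicit differentiation of y^2 = x^3 + 0*x:
2y * dy/dx = 3x^2 + 0
dy/dx = (3x^2 + 0)/(2y)
Numerator: 3*9^2 + 0 = 243
Denominator: 2*27.0 = 54.0
dy/dx = 243/54.0 = 4.5000

4.5000


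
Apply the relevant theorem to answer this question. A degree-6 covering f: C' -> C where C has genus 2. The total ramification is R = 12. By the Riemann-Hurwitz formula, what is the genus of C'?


Riemann-Hurwitz formula: 2g' - 2 = d(2g - 2) + R
Given: d = 6, g = 2, R = 12
2g' - 2 = 6*(2*2 - 2) + 12
2g' - 2 = 6*2 + 12
2g' - 2 = 12 + 12 = 24
2g' = 26
g' = 13

13


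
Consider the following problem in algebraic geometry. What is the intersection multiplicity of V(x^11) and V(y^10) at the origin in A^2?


The intersection multiplicity of V(x^a) and V(y^b) at the origin is:
I(O; V(x^11), V(y^10)) = dim_k(k[x,y]/(x^11, y^10))
A basis for k[x,y]/(x^11, y^10) is the set of monomials x^i * y^j
where 0 <= i < 11 and 0 <= j < 10.
The number of such monomials is 11 * 10 = 110

110


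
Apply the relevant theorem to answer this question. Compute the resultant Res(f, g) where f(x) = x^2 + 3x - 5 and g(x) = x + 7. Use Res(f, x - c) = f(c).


For Res(f, x - c), we evaluate f at x = c.
f(-7) = (-7)^2 + 3*(-7) - 5
= 49 - 21 - 5
= 28 - 5 = 23
Res(f, g) = 23

23


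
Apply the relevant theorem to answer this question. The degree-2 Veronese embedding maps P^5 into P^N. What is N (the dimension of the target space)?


The Veronese embedding v_d: P^n -> P^N maps each point to all
degree-d monomials in n+1 homogeneous coordinates.
N = C(n+d, d) - 1
N = C(5+2, 2) - 1
N = C(7, 2) - 1
C(7, 2) = 21
N = 21 - 1 = 20

20


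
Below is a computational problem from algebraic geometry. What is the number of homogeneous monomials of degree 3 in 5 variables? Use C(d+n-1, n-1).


The number of degree-3 monomials in 5 variables is C(d+n-1, n-1).
= C(3+5-1, 5-1) = C(7, 4)
= 35

35


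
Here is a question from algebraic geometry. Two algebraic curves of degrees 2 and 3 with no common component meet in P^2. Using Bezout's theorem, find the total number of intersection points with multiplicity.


Bezout's theorem states the intersection count equals the product of degrees.
Intersection count = 2 * 3 = 6

6


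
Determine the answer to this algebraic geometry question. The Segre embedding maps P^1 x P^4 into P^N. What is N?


The Segre embedding maps P^m x P^n into P^N via
all products of coordinates from each factor.
N = (m+1)(n+1) - 1
N = (1+1)(4+1) - 1
N = 2*5 - 1
N = 10 - 1 = 9

9


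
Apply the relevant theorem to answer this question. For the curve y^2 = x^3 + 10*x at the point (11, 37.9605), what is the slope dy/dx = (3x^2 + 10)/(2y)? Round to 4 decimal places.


Using implicit differentiation of y^2 = x^3 + 10*x:
2y * dy/dx = 3x^2 + 10
dy/dx = (3x^2 + 10)/(2y)
Numerator: 3*11^2 + 10 = 373
Denominator: 2*37.9605 = 75.921
dy/dx = 373/75.921 = 4.9130

4.9130


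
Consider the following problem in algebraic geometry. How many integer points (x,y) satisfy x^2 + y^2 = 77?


Systematically check integer values of x where x^2 <= 77.
For each valid x, check if 77 - x^2 is a perfect square.
Total integer solutions found: 0

0


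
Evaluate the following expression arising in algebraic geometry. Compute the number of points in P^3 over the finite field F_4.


P^3(F_4) has (q^(n+1) - 1)/(q - 1) points.
= 4^3 + 4^2 + 4^1 + 4^0
= 64 + 16 + 4 + 1
= 85

85


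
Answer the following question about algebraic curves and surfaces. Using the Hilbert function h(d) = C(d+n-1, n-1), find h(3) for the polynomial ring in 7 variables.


The Hilbert function for the polynomial ring in 7 variables is:
h(d) = C(d+n-1, n-1)
h(3) = C(3+7-1, 7-1) = C(9, 6)
= 9! / (6! * 3!)
= 84

84


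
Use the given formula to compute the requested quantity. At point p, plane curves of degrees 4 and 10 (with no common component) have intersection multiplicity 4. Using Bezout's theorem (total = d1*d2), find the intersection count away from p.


By Bezout's theorem, the total intersection number is d1 * d2.
Total = 4 * 10 = 40
Intersection multiplicity at p = 4
Remaining intersections = 40 - 4 = 36

36


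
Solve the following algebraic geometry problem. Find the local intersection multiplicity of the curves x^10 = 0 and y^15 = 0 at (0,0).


The intersection multiplicity of V(x^a) and V(y^b) at the origin is:
I(O; V(x^10), V(y^15)) = dim_k(k[x,y]/(x^10, y^15))
A basis for k[x,y]/(x^10, y^15) is the set of monomials x^i * y^j
where 0 <= i < 10 and 0 <= j < 15.
The number of such monomials is 10 * 15 = 150

150


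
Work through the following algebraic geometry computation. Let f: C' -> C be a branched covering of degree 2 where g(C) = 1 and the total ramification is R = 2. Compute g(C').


Riemann-Hurwitz formula: 2g' - 2 = d(2g - 2) + R
Given: d = 2, g = 1, R = 2
2g' - 2 = 2*(2*1 - 2) + 2
2g' - 2 = 2*0 + 2
2g' - 2 = 0 + 2 = 2
2g' = 4
g' = 2

2


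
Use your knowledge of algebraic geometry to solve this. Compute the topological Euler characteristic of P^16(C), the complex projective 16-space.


The complex projective space P^16 has one cell in each even real dimension 0, 2, ..., 32.
The cohomology groups are H^{2k}(P^16) = Z for k = 0,...,16, and 0 otherwise.
Euler characteristic = sum of Betti numbers = 1 per even-dimensional cohomology group.
chi(P^16) = 16 + 1 = 17

17


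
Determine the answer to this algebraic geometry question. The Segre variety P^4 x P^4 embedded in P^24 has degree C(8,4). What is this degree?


The degree of the Segre variety P^4 x P^4 is C(m+n, m).
= C(8, 4)
= 70

70


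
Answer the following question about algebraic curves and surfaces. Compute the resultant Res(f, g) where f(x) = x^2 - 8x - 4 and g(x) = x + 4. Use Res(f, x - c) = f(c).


For Res(f, x - c), we evaluate f at x = c.
f(-4) = (-4)^2 - 8*(-4) - 4
= 16 + 32 - 4
= 48 - 4 = 44
Res(f, g) = 44

44


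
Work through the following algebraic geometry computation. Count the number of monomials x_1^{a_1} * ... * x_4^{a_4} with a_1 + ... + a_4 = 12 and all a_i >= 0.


The number of degree-12 monomials in 4 variables is C(d+n-1, n-1).
= C(12+4-1, 4-1) = C(15, 3)
= 455

455


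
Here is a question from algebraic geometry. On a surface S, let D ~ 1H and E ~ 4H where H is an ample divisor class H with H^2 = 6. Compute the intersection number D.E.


Using bilinearity of the intersection pairing on a surface S:
(aH).(bH) = ab * (H.H)
We have H^2 = 6.
D.E = (1H).(4H) = 1*4*6
= 4*6
= 24

24


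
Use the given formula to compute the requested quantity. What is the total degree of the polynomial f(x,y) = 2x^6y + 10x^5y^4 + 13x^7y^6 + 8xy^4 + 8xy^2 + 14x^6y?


Examine each term for its total degree (sum of exponents).
  Term '2x^6y' has total degree 6+1 = 7.
  Term '10x^5y^4' has total degree 5+4 = 9.
  Term '13x^7y^6' has total degree 7+6 = 13.
  Term '8xy^4' has total degree 1+4 = 5.
  Term '8xy^2' has total degree 1+2 = 3.
  Term '14x^6y' has total degree 6+1 = 7.
The maximum total degree among all terms is 13.

13


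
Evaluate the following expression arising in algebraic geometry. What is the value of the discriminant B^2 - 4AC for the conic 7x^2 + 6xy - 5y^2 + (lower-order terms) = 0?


The discriminant of a conic Ax^2 + Bxy + Cy^2 + ... = 0 is B^2 - 4AC.
B^2 = 6^2 = 36
4AC = 4*7*(-5) = -140
Discriminant = 36 + 140 = 176

176


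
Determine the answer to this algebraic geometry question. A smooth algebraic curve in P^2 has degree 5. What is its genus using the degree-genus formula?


Using the genus formula for smooth plane curves:
g = (d-1)(d-2)/2
g = (5-1)(5-2)/2
g = 4*3/2
g = 12/2 = 6

6


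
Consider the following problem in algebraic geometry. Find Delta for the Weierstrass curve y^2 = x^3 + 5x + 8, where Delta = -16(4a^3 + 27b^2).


Compute each component:
4a^3 = 4*5^3 = 4*125 = 500
27b^2 = 27*8^2 = 27*64 = 1728
4a^3 + 27b^2 = 500 + 1728 = 2228
Delta = -16*2228 = -35648

-35648


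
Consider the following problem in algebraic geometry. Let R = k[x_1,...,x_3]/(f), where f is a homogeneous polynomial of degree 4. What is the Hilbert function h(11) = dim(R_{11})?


For R = k[x_1,...,x_n]/(f) with f homogeneous of degree e:
The Hilbert series is (1 - t^e)/(1 - t)^n.
So h(d) = C(d+n-1, n-1) - C(d-e+n-1, n-1) for d >= e.
With n=3, e=4, d=11:
C(11+3-1, 3-1) = C(13, 2) = 78
C(11-4+3-1, 3-1) = C(9, 2) = 36
h(11) = 78 - 36 = 42

42


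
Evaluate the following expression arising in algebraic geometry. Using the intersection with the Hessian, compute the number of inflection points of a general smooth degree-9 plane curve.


For a general smooth plane curve C of degree d, the inflection points are
the intersection of C with its Hessian curve, which has degree 3(d-2).
By Bezout, the total intersection number is d * 3(d-2) = 9 * 21 = 189.
For a general curve every flex is ordinary, so each contributes
multiplicity 1 to C·Hess(C), and the number of distinct inflection
points is 3d(d-2).
Inflection points = 3*9*(9-2) = 3*9*7 = 189

189


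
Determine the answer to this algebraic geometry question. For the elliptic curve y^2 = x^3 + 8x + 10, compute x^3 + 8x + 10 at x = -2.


Compute x^3 + 8x + 10 at x = -2:
x^3 = (-2)^3 = -8
8*x = 8*(-2) = -16
Sum: -8 - 16 + 10 = -14

-14


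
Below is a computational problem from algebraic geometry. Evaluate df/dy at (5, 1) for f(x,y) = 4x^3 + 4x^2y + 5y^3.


df/dy = 4*x^2 + 3*5*y^2
At (5,1): 4*5^2 + 3*5*1^2
= 100 + 15
= 115

115


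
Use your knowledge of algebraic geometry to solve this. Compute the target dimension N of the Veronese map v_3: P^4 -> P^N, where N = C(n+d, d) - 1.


The Veronese embedding v_d: P^n -> P^N maps each point to all
degree-d monomials in n+1 homogeneous coordinates.
N = C(n+d, d) - 1
N = C(4+3, 3) - 1
N = C(7, 3) - 1
C(7, 3) = 35
N = 35 - 1 = 34

34


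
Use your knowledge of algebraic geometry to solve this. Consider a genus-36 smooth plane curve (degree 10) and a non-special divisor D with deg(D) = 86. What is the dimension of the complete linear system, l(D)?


First, compute the genus of a smooth plane curve of degree 10:
g = (d-1)(d-2)/2 = (10-1)(10-2)/2 = 36
For a non-special divisor D (i.e., h^1(D) = 0), Riemann-Roch gives:
l(D) = deg(D) - g + 1
Since deg(D) = 86 >= 2g - 1 = 71, D is non-special.
l(D) = 86 - 36 + 1 = 51

51


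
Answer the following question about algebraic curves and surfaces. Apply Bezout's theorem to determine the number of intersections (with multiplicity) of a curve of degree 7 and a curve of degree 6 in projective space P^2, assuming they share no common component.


Bezout's theorem states the intersection count equals the product of degrees.
Intersection count = 7 * 6 = 42

42


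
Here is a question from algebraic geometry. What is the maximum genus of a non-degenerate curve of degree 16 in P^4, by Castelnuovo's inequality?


Castelnuovo's bound: write d - 1 = m(r-1) + epsilon with 0 <= epsilon < r-1.
d - 1 = 16 - 1 = 15
r - 1 = 4 - 1 = 3
15 = 5*3 + 0, so m = 5, epsilon = 0
pi(d, r) = m(m-1)(r-1)/2 + m*epsilon
= 5*4*3/2 + 5*0
= 60/2 + 0
= 30 + 0 = 30

30


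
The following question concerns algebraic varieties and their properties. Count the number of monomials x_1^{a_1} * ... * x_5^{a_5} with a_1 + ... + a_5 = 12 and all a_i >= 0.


The number of degree-12 monomials in 5 variables is C(d+n-1, n-1).
= C(12+5-1, 5-1) = C(16, 4)
= 1820

1820


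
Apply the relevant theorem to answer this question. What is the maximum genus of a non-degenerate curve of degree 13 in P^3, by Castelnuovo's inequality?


Castelnuovo's bound: write d - 1 = m(r-1) + epsilon with 0 <= epsilon < r-1.
d - 1 = 13 - 1 = 12
r - 1 = 3 - 1 = 2
12 = 6*2 + 0, so m = 6, epsilon = 0
pi(d, r) = m(m-1)(r-1)/2 + m*epsilon
= 6*5*2/2 + 6*0
= 60/2 + 0
= 30 + 0 = 30

30


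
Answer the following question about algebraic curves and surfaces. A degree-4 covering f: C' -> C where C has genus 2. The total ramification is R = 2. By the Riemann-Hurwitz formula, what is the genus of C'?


Riemann-Hurwitz formula: 2g' - 2 = d(2g - 2) + R
Given: d = 4, g = 2, R = 2
2g' - 2 = 4*(2*2 - 2) + 2
2g' - 2 = 4*2 + 2
2g' - 2 = 8 + 2 = 10
2g' = 12
g' = 6

6


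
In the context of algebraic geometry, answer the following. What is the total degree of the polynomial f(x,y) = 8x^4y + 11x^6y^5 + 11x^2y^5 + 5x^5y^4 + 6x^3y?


Examine each term for its total degree (sum of exponents).
  Term '8x^4y' has total degree 4+1 = 5.
  Term '11x^6y^5' has total degree 6+5 = 11.
  Term '11x^2y^5' has total degree 2+5 = 7.
  Term '5x^5y^4' has total degree 5+4 = 9.
  Term '6x^3y' has total degree 3+1 = 4.
The maximum total degree among all terms is 11.

11


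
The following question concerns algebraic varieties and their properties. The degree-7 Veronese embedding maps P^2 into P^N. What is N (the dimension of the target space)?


The Veronese embedding v_d: P^n -> P^N maps each point to all
degree-d monomials in n+1 homogeneous coordinates.
N = C(n+d, d) - 1
N = C(2+7, 7) - 1
N = C(9, 7) - 1
C(9, 7) = 36
N = 36 - 1 = 35

35


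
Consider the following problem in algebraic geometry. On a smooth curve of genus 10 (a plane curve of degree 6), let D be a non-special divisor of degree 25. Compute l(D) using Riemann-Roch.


First, compute the genus of a smooth plane curve of degree 6:
g = (d-1)(d-2)/2 = (6-1)(6-2)/2 = 10
For a non-special divisor D (i.e., h^1(D) = 0), Riemann-Roch gives:
l(D) = deg(D) - g + 1
Since deg(D) = 25 >= 2g - 1 = 19, D is non-special.
l(D) = 25 - 10 + 1 = 16

16


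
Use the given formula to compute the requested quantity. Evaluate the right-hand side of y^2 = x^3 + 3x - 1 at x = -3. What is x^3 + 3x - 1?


Compute x^3 + 3x - 1 at x = -3:
x^3 = (-3)^3 = -27
3*x = 3*(-3) = -9
Sum: -27 - 9 - 1 = -37

-37


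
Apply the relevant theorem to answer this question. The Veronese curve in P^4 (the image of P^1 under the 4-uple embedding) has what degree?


The rational normal curve in P^4 is the image of P^1 under the 4-uple Veronese.
A general hyperplane in P^4 pulls back to a degree-4 form on P^1, which has 4 zeros,
so the curve meets a general hyperplane in 4 points. Degree = 4.

4


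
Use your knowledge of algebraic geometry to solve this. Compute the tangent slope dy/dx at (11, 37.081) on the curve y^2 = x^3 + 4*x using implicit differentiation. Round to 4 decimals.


Using implicit differentiation of y^2 = x^3 + 4*x:
2y * dy/dx = 3x^2 + 4
dy/dx = (3x^2 + 4)/(2y)
Numerator: 3*11^2 + 4 = 367
Denominator: 2*37.081 = 74.162
dy/dx = 367/74.162 = 4.9486

4.9486


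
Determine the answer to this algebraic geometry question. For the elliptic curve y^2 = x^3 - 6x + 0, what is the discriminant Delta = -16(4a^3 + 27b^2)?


Compute each component:
4a^3 = 4*(-6)^3 = 4*(-216) = -864
27b^2 = 27*0^2 = 27*0 = 0
4a^3 + 27b^2 = -864 + 0 = -864
Delta = -16*(-864) = 13824

13824


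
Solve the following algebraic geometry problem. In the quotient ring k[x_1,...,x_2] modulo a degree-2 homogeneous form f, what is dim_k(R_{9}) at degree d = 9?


For R = k[x_1,...,x_n]/(f) with f homogeneous of degree e:
The Hilbert series is (1 - t^e)/(1 - t)^n.
So h(d) = C(d+n-1, n-1) - C(d-e+n-1, n-1) for d >= e.
With n=2, e=2, d=9:
C(9+2-1, 2-1) = C(10, 1) = 10
C(9-2+2-1, 2-1) = C(8, 1) = 8
h(9) = 10 - 8 = 2

2


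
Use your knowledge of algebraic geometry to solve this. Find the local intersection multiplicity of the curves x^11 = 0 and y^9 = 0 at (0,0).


The intersection multiplicity of V(x^a) and V(y^b) at the origin is:
I(O; V(x^11), V(y^9)) = dim_k(k[x,y]/(x^11, y^9))
A basis for k[x,y]/(x^11, y^9) is the set of monomials x^i * y^j
where 0 <= i < 11 and 0 <= j < 9.
The number of such monomials is 11 * 9 = 99

99


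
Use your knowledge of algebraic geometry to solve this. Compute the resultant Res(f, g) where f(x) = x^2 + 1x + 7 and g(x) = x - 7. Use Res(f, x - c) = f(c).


For Res(f, x - c), we evaluate f at x = c.
f(7) = 7^2 + 1*7 + 7
= 49 + 7 + 7
= 56 + 7 = 63
Res(f, g) = 63

63


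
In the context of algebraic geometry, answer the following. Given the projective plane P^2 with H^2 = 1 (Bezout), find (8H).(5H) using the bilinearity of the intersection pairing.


Using bilinearity of the intersection pairing on the projective plane P^2:
(aH).(bH) = ab * (H.H)
We have H^2 = 1 (Bezout).
D.E = (8H).(5H) = 8*5*1
= 40*1
= 40

40


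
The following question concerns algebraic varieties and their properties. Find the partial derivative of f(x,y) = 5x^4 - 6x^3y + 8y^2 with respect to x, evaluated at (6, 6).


df/dx = 4*5*x^3 + 3*(-6)*x^2*y
At (6,6): 4*5*6^3 + 3*(-6)*6^2*6
= 4320 - 3888
= 432

432


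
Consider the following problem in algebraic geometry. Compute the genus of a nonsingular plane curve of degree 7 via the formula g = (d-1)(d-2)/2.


Using the genus formula for smooth plane curves:
g = (d-1)(d-2)/2
g = (7-1)(7-2)/2
g = 6*5/2
g = 30/2 = 15

15


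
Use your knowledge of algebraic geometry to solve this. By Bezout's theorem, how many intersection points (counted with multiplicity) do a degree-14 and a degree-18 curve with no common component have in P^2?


Bezout's theorem states the intersection count equals the product of degrees.
Intersection count = 14 * 18 = 252

252


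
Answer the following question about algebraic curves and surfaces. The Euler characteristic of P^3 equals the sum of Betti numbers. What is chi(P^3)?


The complex projective space P^3 has one cell in each even real dimension 0, 2, ..., 6.
The cohomology groups are H^{2k}(P^3) = Z for k = 0,...,3, and 0 otherwise.
Euler characteristic = sum of Betti numbers = 1 per even-dimensional cohomology group.
chi(P^3) = 3 + 1 = 4

4


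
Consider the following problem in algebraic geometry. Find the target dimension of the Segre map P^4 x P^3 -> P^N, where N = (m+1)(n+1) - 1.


The Segre embedding maps P^m x P^n into P^N via
all products of coordinates from each factor.
N = (m+1)(n+1) - 1
N = (4+1)(3+1) - 1
N = 5*4 - 1
N = 20 - 1 = 19

19


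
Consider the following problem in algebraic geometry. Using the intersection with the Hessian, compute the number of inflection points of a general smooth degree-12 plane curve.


For a general smooth plane curve C of degree d, the inflection points are
the intersection of C with its Hessian curve, which has degree 3(d-2).
By Bezout, the total intersection number is d * 3(d-2) = 12 * 30 = 360.
For a general curve every flex is ordinary, so each contributes
multiplicity 1 to C·Hess(C), and the number of distinct inflection
points is 3d(d-2).
Inflection points = 3*12*(12-2) = 3*12*10 = 360

360


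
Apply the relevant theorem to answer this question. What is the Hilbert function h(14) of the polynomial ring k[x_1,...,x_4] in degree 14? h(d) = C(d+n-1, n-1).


The Hilbert function for the polynomial ring in 4 variables is:
h(d) = C(d+n-1, n-1)
h(14) = C(14+4-1, 4-1) = C(17, 3)
= 17! / (3! * 14!)
= 680

680


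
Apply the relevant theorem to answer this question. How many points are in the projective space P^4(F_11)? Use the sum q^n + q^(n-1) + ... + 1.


P^4(F_11) has (q^(n+1) - 1)/(q - 1) points.
= 11^4 + 11^3 + 11^2 + 11^1 + 11^0
= 14641 + 1331 + 121 + 11 + 1
= 16105

16105


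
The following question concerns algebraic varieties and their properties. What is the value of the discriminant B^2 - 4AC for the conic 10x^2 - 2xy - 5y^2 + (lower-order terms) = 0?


The discriminant of a conic Ax^2 + Bxy + Cy^2 + ... = 0 is B^2 - 4AC.
B^2 = (-2)^2 = 4
4AC = 4*10*(-5) = -200
Discriminant = 4 + 200 = 204

204
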